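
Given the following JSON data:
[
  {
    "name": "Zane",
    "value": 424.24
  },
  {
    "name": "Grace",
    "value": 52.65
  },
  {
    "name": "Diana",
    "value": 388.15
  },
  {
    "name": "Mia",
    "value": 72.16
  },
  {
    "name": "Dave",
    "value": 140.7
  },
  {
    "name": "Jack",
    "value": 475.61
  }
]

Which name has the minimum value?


Comparing values:
  Zane: 424.24
  Grace: 52.65
  Diana: 388.15
  Mia: 72.16
  Dave: 140.7
  Jack: 475.61
Minimum: Grace (52.65)

ANSWER: Grace


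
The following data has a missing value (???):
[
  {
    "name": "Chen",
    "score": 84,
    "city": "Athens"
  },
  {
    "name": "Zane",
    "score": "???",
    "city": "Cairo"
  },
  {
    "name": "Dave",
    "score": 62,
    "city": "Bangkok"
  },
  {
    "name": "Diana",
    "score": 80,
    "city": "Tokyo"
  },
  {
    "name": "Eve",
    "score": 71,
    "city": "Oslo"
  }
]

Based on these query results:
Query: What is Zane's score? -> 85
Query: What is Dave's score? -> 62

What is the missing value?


The missing value is Zane's score
From query: Zane's score = 85

ANSWER: 85


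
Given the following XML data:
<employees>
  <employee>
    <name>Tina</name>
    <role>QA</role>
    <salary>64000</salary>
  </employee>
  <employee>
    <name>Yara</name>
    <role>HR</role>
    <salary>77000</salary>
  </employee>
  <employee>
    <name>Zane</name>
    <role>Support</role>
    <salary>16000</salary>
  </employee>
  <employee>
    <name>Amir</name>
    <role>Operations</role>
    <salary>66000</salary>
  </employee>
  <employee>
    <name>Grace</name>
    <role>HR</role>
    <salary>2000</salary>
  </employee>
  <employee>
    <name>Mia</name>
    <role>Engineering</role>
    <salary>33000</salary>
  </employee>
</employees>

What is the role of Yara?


Searching for <employee> with <name>Yara</name>
Found at position 2
<role>HR</role>

ANSWER: HR


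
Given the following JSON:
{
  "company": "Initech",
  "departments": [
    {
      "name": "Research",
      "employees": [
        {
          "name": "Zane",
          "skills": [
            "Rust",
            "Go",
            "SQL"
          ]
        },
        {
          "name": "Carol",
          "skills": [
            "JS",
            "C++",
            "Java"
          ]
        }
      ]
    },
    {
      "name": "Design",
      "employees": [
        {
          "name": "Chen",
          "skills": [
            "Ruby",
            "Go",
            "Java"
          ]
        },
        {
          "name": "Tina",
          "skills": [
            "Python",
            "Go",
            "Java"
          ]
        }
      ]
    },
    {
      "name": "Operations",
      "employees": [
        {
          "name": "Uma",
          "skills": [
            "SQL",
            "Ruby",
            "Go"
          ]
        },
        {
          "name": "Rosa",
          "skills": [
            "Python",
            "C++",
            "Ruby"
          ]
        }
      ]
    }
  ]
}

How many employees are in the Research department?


Path: departments[0].employees
Count: 2

ANSWER: 2


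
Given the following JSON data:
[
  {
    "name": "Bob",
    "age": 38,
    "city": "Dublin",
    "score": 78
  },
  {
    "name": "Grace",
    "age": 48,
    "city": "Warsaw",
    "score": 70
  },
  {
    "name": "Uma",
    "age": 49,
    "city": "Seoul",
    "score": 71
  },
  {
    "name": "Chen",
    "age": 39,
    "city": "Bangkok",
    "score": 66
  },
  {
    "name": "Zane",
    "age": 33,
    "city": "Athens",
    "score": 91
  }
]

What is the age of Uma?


Looking up record where name = Uma
Record index: 2
Field 'age' = 49

ANSWER: 49


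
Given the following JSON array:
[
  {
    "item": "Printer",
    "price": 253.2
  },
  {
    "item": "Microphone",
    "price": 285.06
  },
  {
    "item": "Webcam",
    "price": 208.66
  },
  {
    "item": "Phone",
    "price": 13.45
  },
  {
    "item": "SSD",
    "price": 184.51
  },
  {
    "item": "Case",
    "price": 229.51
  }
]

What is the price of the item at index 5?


Array index 5 -> Case
price = 229.51

ANSWER: 229.51


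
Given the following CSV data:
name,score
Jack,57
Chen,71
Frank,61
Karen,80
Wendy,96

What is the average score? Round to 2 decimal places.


Scores: 57, 71, 61, 80, 96
Sum = 365
Count = 5
Average = 365 / 5 = 73.00

ANSWER: 73.00


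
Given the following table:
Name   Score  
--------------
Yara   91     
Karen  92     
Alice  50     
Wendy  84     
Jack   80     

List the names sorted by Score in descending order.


Sorting by Score (descending):
  Karen: 92
  Yara: 91
  Wendy: 84
  Jack: 80
  Alice: 50


ANSWER: Karen, Yara, Wendy, Jack, Alice


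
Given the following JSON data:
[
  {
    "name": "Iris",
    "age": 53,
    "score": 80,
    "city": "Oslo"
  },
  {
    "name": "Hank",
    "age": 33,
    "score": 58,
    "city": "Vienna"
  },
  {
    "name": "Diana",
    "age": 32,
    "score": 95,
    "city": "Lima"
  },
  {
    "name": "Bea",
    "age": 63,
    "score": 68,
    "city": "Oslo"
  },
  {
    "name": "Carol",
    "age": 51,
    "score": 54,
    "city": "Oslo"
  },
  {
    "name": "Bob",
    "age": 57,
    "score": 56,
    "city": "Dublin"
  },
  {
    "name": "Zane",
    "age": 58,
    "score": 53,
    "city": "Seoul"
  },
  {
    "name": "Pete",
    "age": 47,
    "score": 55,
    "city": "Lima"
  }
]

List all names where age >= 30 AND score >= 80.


Checking both conditions:
  Iris (age=53, score=80) -> YES
  Hank (age=33, score=58) -> no
  Diana (age=32, score=95) -> YES
  Bea (age=63, score=68) -> no
  Carol (age=51, score=54) -> no
  Bob (age=57, score=56) -> no
  Zane (age=58, score=53) -> no
  Pete (age=47, score=55) -> no


ANSWER: Iris, Diana


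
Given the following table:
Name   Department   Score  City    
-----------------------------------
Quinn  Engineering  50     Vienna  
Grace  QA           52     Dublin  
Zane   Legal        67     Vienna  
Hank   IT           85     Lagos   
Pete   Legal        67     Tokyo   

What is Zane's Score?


Row 3: Zane
Score = 67

ANSWER: 67


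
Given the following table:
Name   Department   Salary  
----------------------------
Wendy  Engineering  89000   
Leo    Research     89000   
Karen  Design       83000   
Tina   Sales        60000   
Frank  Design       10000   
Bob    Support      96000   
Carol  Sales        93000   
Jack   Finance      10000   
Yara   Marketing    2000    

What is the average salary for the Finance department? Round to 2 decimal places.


Finance department members:
  Jack: 10000
Sum = 10000
Count = 1
Average = 10000 / 1 = 10000.00

ANSWER: 10000.00


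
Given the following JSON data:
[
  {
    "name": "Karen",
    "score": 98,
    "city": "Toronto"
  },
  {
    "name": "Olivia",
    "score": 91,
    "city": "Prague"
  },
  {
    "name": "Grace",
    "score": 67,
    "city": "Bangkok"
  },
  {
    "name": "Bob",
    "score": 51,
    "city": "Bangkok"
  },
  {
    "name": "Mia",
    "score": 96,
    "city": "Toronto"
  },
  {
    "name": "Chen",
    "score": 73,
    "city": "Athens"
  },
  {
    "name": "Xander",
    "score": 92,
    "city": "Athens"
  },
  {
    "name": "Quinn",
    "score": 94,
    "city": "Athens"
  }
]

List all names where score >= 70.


Filtering records where score >= 70:
  Karen (score=98) -> YES
  Olivia (score=91) -> YES
  Grace (score=67) -> no
  Bob (score=51) -> no
  Mia (score=96) -> YES
  Chen (score=73) -> YES
  Xander (score=92) -> YES
  Quinn (score=94) -> YES


ANSWER: Karen, Olivia, Mia, Chen, Xander, Quinn


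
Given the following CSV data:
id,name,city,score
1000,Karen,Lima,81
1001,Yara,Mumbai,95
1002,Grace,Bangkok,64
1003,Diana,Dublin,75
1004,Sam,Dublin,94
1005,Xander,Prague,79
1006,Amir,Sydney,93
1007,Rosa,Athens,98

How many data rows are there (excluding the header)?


Counting rows (excluding header):
Header: id,name,city,score
Data rows: 8

ANSWER: 8


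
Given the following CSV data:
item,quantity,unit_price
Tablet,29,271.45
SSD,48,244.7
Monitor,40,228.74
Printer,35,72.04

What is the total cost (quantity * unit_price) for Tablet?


Row: Tablet
quantity = 29
unit_price = 271.45
total = 29 * 271.45 = 7872.05

ANSWER: 7872.05


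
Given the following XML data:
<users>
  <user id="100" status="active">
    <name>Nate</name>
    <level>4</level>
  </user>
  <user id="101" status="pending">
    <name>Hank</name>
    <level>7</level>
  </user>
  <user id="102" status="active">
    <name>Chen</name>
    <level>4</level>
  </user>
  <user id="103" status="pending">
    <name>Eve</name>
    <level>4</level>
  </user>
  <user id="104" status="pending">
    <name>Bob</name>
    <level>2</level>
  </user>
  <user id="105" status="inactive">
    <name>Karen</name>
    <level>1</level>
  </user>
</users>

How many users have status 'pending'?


Counting users with status='pending':
  Hank (id=101) -> MATCH
  Eve (id=103) -> MATCH
  Bob (id=104) -> MATCH
Count: 3

ANSWER: 3


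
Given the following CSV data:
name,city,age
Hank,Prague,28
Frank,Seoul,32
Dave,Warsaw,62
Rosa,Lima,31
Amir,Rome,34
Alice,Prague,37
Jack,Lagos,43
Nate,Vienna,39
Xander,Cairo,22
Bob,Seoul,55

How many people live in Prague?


Scanning city column for 'Prague':
  Row 1: Hank -> MATCH
  Row 6: Alice -> MATCH
Total matches: 2

ANSWER: 2


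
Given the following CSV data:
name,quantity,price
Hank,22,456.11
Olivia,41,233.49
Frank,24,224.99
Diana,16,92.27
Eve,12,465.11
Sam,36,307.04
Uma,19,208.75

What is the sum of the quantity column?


Values in 'quantity' column:
  Row 1: 22
  Row 2: 41
  Row 3: 24
  Row 4: 16
  Row 5: 12
  Row 6: 36
  Row 7: 19
Sum = 22 + 41 + 24 + 16 + 12 + 36 + 19 = 170

ANSWER: 170


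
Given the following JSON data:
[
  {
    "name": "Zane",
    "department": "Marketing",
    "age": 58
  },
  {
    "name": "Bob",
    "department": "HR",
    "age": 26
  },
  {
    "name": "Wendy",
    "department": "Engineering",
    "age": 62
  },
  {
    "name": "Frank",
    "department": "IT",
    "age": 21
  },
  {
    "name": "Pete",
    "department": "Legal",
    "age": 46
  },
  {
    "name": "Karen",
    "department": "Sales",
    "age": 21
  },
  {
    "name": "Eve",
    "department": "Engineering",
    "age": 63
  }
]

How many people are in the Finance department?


Scanning records for department = Finance
  No matches found
Count: 0

ANSWER: 0


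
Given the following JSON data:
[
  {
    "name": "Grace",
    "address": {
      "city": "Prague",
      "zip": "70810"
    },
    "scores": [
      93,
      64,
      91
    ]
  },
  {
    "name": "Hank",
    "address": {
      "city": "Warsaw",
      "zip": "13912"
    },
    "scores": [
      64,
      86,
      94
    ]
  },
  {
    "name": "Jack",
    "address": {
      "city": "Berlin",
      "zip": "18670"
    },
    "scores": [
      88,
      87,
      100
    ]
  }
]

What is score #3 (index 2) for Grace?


Path: records[0].scores[2]
Value: 91

ANSWER: 91


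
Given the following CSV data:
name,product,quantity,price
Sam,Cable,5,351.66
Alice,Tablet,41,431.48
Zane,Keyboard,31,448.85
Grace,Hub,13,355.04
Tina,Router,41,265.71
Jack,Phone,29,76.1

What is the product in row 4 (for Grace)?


Row 4: Grace
Column 'product' = Hub

ANSWER: Hub


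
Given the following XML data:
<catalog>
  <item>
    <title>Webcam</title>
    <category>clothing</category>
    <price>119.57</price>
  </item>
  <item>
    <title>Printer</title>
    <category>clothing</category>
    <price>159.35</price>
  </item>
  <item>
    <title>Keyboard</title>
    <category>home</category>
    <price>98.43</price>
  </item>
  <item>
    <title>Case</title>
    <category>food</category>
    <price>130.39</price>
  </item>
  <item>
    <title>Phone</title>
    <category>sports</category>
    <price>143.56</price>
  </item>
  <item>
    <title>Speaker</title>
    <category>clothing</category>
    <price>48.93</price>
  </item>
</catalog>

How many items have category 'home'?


Scanning <item> elements for <category>home</category>:
  Item 3: Keyboard -> MATCH
Count: 1

ANSWER: 1


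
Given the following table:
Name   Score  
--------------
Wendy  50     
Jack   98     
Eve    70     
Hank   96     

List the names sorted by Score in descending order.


Sorting by Score (descending):
  Jack: 98
  Hank: 96
  Eve: 70
  Wendy: 50


ANSWER: Jack, Hank, Eve, Wendy


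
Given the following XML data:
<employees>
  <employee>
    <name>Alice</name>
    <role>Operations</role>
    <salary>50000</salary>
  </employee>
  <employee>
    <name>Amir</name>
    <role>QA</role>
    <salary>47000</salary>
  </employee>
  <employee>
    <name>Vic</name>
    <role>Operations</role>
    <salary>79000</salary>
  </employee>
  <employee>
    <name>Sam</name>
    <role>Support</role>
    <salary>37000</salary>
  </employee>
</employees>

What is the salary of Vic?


Searching for <employee> with <name>Vic</name>
Found at position 3
<salary>79000</salary>

ANSWER: 79000


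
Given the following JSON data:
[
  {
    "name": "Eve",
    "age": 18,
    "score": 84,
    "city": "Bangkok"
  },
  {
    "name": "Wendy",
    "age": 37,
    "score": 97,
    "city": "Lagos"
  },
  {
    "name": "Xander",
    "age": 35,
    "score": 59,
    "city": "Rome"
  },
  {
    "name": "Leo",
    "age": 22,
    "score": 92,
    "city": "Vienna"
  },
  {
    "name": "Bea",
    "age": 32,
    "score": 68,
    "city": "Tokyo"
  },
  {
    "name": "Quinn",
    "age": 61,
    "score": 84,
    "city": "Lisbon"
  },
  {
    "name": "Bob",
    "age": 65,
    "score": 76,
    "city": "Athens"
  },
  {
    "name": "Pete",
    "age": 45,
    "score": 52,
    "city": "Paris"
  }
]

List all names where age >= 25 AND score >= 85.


Checking both conditions:
  Eve (age=18, score=84) -> no
  Wendy (age=37, score=97) -> YES
  Xander (age=35, score=59) -> no
  Leo (age=22, score=92) -> no
  Bea (age=32, score=68) -> no
  Quinn (age=61, score=84) -> no
  Bob (age=65, score=76) -> no
  Pete (age=45, score=52) -> no


ANSWER: Wendy


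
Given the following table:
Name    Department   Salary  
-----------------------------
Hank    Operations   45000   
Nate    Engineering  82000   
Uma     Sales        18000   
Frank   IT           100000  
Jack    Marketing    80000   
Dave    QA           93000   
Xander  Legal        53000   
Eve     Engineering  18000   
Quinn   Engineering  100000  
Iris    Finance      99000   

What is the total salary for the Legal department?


Legal department members:
  Xander: 53000
Total = 53000 = 53000

ANSWER: 53000


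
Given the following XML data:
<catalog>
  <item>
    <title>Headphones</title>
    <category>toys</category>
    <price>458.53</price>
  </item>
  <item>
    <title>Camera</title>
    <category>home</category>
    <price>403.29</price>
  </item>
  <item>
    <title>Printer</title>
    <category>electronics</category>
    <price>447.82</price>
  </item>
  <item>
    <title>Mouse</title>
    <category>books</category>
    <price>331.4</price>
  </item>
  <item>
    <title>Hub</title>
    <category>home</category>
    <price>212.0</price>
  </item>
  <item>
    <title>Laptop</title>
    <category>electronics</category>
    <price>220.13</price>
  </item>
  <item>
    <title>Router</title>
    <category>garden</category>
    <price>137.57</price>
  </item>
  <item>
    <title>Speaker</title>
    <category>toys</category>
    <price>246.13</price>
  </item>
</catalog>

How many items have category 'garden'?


Scanning <item> elements for <category>garden</category>:
  Item 7: Router -> MATCH
Count: 1

ANSWER: 1


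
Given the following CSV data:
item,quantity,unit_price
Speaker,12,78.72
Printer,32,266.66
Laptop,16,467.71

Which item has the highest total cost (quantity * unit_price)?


Computing row totals:
  Speaker: 944.64
  Printer: 8533.12
  Laptop: 7483.36
Maximum: Printer (8533.12)

ANSWER: Printer


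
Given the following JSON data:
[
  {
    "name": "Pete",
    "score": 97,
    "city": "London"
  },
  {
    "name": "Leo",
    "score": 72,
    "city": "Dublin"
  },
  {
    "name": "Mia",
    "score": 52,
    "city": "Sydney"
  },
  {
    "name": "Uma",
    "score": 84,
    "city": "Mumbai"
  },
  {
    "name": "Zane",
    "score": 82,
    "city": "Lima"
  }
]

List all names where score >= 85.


Filtering records where score >= 85:
  Pete (score=97) -> YES
  Leo (score=72) -> no
  Mia (score=52) -> no
  Uma (score=84) -> no
  Zane (score=82) -> no


ANSWER: Pete


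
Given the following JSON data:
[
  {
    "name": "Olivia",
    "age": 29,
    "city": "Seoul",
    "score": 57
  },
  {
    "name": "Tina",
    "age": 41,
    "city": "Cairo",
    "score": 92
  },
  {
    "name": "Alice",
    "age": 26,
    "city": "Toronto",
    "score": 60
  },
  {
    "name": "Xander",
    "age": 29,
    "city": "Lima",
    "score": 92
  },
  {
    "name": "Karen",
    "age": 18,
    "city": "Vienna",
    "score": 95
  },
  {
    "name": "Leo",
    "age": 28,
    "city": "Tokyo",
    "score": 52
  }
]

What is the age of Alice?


Looking up record where name = Alice
Record index: 2
Field 'age' = 26

ANSWER: 26


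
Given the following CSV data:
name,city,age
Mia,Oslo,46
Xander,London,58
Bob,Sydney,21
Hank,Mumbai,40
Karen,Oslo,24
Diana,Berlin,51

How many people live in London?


Scanning city column for 'London':
  Row 2: Xander -> MATCH
Total matches: 1

ANSWER: 1


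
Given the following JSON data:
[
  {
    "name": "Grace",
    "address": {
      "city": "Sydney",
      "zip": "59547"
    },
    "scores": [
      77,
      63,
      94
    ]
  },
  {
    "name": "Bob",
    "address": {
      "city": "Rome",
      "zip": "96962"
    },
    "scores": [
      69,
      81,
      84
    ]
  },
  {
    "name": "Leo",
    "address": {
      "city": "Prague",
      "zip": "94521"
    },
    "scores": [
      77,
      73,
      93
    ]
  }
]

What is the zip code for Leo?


Path: records[2].address.zip
Value: 94521

ANSWER: 94521


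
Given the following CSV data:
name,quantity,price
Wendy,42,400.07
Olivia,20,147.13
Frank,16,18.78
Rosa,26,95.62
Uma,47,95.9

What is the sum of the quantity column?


Values in 'quantity' column:
  Row 1: 42
  Row 2: 20
  Row 3: 16
  Row 4: 26
  Row 5: 47
Sum = 42 + 20 + 16 + 26 + 47 = 151

ANSWER: 151


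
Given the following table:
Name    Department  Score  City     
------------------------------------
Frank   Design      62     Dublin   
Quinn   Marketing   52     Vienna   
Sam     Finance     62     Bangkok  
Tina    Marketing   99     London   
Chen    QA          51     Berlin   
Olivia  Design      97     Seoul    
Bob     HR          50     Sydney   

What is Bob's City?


Row 7: Bob
City = Sydney

ANSWER: Sydney


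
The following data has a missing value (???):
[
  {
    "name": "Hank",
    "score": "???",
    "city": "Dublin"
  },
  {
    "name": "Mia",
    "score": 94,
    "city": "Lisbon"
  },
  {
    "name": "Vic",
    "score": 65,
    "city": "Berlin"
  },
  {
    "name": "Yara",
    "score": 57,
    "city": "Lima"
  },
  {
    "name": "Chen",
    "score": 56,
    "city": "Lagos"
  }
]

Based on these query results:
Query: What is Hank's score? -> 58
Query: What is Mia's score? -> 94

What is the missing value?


The missing value is Hank's score
From query: Hank's score = 58

ANSWER: 58


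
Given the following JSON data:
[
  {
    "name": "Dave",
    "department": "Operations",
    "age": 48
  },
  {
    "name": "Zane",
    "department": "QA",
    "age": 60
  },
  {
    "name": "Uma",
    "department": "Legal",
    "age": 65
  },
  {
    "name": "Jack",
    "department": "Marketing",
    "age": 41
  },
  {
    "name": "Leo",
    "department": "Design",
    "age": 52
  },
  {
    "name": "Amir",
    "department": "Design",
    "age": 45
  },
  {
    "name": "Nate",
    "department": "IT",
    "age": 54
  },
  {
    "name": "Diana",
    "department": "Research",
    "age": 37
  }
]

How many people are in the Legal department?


Scanning records for department = Legal
  Record 2: Uma
Count: 1

ANSWER: 1


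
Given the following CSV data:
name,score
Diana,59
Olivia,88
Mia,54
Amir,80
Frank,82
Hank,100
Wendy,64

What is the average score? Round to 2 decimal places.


Scores: 59, 88, 54, 80, 82, 100, 64
Sum = 527
Count = 7
Average = 527 / 7 = 75.29

ANSWER: 75.29


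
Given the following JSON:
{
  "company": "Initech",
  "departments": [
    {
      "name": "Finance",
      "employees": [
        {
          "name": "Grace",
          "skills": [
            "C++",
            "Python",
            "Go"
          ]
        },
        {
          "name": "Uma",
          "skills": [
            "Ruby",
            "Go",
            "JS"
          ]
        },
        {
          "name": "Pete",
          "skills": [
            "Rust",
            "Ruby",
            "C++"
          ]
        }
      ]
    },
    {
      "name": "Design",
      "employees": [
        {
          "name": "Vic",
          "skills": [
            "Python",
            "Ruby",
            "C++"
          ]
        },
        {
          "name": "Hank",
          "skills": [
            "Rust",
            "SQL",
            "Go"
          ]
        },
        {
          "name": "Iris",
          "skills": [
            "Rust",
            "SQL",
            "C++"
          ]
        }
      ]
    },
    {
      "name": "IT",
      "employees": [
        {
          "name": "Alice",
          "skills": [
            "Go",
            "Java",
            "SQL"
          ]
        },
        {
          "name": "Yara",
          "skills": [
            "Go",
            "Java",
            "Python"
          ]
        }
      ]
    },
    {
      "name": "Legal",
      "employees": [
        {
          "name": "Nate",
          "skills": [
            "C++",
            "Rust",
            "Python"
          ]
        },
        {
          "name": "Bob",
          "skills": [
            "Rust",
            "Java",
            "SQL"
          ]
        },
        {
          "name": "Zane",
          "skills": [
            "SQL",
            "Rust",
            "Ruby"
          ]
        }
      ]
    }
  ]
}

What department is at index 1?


Path: departments[1].name
Value: Design

ANSWER: Design


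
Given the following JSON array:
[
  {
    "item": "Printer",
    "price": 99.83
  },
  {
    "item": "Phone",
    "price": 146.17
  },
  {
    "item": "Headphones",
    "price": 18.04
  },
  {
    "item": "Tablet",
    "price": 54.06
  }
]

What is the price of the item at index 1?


Array index 1 -> Phone
price = 146.17

ANSWER: 146.17


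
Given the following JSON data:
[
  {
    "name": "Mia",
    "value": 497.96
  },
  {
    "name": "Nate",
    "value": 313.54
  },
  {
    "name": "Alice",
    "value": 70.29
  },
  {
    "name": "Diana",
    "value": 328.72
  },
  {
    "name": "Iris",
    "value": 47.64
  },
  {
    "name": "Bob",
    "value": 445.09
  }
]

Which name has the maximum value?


Comparing values:
  Mia: 497.96
  Nate: 313.54
  Alice: 70.29
  Diana: 328.72
  Iris: 47.64
  Bob: 445.09
Maximum: Mia (497.96)

ANSWER: Mia


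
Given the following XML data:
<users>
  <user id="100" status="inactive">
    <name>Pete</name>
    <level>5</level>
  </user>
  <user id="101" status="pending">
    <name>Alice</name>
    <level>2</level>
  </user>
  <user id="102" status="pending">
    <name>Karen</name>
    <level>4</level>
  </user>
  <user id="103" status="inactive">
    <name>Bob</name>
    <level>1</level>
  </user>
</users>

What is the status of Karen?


Finding user with name = Karen
user id="102" status="pending"

ANSWER: pending


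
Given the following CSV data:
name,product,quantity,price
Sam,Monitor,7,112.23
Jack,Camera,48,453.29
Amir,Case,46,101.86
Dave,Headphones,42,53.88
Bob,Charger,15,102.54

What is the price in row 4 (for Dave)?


Row 4: Dave
Column 'price' = 53.88

ANSWER: 53.88


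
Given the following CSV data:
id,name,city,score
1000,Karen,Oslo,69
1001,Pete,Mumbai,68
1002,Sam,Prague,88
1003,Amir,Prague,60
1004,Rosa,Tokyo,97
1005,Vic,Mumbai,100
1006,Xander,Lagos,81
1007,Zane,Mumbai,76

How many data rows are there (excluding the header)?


Counting rows (excluding header):
Header: id,name,city,score
Data rows: 8

ANSWER: 8


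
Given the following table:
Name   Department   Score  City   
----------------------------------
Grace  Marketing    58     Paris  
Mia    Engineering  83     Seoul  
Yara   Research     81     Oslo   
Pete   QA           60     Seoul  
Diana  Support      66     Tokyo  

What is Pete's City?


Row 4: Pete
City = Seoul

ANSWER: Seoul


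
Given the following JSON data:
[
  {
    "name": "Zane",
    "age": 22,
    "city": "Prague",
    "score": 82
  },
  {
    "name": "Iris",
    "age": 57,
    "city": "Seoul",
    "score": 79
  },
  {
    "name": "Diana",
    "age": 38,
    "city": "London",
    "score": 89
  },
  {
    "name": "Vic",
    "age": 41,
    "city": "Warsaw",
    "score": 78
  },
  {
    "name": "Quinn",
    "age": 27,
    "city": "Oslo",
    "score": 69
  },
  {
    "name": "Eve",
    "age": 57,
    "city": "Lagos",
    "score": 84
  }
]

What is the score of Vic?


Looking up record where name = Vic
Record index: 3
Field 'score' = 78

ANSWER: 78


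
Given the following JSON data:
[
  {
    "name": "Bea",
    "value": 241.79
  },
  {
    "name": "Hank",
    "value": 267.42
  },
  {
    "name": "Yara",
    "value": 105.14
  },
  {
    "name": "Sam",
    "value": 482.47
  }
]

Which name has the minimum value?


Comparing values:
  Bea: 241.79
  Hank: 267.42
  Yara: 105.14
  Sam: 482.47
Minimum: Yara (105.14)

ANSWER: Yara


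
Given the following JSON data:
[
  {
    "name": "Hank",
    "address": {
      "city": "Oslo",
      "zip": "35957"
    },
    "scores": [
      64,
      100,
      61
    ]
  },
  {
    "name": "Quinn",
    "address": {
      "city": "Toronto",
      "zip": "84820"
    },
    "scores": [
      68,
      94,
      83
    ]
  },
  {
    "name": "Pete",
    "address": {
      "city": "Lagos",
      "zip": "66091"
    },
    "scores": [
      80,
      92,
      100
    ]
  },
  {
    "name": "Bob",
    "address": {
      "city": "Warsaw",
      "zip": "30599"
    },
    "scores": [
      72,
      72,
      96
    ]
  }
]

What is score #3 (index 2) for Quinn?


Path: records[1].scores[2]
Value: 83

ANSWER: 83


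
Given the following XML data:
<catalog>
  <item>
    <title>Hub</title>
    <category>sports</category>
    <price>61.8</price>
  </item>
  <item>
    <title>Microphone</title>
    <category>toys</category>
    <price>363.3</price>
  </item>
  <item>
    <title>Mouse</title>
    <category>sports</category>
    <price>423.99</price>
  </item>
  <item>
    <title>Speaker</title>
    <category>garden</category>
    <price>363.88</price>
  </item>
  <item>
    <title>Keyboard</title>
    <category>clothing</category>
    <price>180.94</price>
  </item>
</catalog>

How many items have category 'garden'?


Scanning <item> elements for <category>garden</category>:
  Item 4: Speaker -> MATCH
Count: 1

ANSWER: 1


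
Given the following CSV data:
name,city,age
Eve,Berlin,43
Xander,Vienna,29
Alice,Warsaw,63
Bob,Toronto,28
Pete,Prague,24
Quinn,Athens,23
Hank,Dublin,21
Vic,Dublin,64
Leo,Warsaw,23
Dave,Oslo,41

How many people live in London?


Scanning city column for 'London':
Total matches: 0

ANSWER: 0


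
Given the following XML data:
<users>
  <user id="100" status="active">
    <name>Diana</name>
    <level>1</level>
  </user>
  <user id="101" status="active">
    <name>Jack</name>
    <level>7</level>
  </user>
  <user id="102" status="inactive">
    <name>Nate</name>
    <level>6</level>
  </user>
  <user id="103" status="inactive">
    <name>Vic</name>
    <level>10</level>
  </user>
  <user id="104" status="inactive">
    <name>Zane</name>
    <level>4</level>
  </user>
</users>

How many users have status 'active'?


Counting users with status='active':
  Diana (id=100) -> MATCH
  Jack (id=101) -> MATCH
Count: 2

ANSWER: 2


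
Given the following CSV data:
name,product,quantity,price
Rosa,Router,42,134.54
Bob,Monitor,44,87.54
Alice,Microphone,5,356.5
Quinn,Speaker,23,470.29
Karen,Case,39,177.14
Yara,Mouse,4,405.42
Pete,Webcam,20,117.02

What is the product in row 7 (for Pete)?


Row 7: Pete
Column 'product' = Webcam

ANSWER: Webcam


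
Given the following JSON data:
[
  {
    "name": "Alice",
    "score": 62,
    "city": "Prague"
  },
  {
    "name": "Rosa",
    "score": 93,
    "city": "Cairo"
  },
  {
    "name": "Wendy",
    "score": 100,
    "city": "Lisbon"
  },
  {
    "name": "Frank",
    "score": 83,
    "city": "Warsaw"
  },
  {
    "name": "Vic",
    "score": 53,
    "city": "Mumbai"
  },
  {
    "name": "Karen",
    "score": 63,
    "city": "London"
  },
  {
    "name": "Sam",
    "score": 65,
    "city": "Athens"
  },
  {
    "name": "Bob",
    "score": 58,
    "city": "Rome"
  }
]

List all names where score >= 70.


Filtering records where score >= 70:
  Alice (score=62) -> no
  Rosa (score=93) -> YES
  Wendy (score=100) -> YES
  Frank (score=83) -> YES
  Vic (score=53) -> no
  Karen (score=63) -> no
  Sam (score=65) -> no
  Bob (score=58) -> no


ANSWER: Rosa, Wendy, Frank


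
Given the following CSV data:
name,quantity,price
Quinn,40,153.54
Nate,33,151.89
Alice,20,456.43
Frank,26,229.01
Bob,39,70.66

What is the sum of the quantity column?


Values in 'quantity' column:
  Row 1: 40
  Row 2: 33
  Row 3: 20
  Row 4: 26
  Row 5: 39
Sum = 40 + 33 + 20 + 26 + 39 = 158

ANSWER: 158


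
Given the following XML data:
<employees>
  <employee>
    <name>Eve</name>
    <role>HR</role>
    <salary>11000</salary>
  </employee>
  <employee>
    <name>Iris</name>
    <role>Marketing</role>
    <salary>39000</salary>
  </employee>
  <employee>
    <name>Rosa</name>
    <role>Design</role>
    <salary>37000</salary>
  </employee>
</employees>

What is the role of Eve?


Searching for <employee> with <name>Eve</name>
Found at position 1
<role>HR</role>

ANSWER: HR


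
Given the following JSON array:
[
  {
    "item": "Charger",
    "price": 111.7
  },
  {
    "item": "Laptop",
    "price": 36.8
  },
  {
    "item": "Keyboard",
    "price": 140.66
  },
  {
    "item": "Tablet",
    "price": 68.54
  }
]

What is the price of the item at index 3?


Array index 3 -> Tablet
price = 68.54

ANSWER: 68.54


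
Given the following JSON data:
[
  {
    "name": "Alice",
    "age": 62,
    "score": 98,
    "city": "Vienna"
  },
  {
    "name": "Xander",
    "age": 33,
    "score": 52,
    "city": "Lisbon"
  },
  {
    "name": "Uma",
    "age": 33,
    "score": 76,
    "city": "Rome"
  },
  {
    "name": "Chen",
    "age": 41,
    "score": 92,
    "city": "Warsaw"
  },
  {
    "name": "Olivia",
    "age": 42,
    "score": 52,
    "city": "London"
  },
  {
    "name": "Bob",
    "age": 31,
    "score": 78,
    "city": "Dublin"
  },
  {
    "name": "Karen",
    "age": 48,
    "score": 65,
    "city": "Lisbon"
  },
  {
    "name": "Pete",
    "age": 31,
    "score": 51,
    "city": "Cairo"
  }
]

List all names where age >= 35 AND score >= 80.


Checking both conditions:
  Alice (age=62, score=98) -> YES
  Xander (age=33, score=52) -> no
  Uma (age=33, score=76) -> no
  Chen (age=41, score=92) -> YES
  Olivia (age=42, score=52) -> no
  Bob (age=31, score=78) -> no
  Karen (age=48, score=65) -> no
  Pete (age=31, score=51) -> no


ANSWER: Alice, Chen


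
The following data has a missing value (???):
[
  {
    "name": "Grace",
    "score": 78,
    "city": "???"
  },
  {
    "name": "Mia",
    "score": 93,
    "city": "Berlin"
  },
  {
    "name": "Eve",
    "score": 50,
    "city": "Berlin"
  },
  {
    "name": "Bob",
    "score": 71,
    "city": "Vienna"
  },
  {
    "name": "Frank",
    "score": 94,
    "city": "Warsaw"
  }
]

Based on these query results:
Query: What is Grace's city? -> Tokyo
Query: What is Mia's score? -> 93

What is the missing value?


The missing value is Grace's city
From query: Grace's city = Tokyo

ANSWER: Tokyo


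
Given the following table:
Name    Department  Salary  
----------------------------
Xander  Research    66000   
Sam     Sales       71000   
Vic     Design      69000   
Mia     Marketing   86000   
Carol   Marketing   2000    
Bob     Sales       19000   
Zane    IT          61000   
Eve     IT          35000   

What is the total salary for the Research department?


Research department members:
  Xander: 66000
Total = 66000 = 66000

ANSWER: 66000


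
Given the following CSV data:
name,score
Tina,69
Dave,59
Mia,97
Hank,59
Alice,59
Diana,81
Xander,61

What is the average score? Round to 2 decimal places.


Scores: 69, 59, 97, 59, 59, 81, 61
Sum = 485
Count = 7
Average = 485 / 7 = 69.29

ANSWER: 69.29


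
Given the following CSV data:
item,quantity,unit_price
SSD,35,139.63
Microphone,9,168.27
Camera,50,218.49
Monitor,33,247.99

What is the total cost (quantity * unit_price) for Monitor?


Row: Monitor
quantity = 33
unit_price = 247.99
total = 33 * 247.99 = 8183.67

ANSWER: 8183.67


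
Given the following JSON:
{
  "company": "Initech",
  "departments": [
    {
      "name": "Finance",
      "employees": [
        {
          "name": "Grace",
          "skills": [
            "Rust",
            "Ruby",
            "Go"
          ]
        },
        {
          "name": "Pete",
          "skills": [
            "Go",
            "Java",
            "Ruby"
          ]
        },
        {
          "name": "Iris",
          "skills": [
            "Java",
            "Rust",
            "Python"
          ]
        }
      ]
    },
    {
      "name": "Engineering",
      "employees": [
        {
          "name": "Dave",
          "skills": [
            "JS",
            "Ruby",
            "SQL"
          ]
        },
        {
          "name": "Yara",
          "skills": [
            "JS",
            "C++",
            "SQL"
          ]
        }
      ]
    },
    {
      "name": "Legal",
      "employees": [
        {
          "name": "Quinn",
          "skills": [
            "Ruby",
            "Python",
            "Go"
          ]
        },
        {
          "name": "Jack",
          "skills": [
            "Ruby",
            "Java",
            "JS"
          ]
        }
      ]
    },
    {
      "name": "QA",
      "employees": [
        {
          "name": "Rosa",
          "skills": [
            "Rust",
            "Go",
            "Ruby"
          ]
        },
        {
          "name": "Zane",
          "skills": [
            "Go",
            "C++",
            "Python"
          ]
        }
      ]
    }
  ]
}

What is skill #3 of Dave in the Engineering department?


Path: departments[1].employees[0].skills[2]
Value: SQL

ANSWER: SQL


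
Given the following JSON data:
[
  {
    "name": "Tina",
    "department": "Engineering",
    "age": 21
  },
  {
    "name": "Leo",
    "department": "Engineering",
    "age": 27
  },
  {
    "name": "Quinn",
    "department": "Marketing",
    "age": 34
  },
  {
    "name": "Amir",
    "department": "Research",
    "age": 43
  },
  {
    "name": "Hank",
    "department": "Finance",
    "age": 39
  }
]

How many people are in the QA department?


Scanning records for department = QA
  No matches found
Count: 0

ANSWER: 0


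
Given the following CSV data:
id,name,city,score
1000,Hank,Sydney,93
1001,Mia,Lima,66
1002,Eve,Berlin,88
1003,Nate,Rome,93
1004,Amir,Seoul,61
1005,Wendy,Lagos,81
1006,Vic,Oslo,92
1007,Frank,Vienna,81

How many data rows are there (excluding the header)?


Counting rows (excluding header):
Header: id,name,city,score
Data rows: 8

ANSWER: 8


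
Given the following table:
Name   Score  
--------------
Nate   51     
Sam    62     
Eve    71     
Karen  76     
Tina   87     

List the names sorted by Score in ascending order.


Sorting by Score (ascending):
  Nate: 51
  Sam: 62
  Eve: 71
  Karen: 76
  Tina: 87


ANSWER: Nate, Sam, Eve, Karen, Tina


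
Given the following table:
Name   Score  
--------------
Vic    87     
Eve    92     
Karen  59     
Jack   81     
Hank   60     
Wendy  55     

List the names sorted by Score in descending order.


Sorting by Score (descending):
  Eve: 92
  Vic: 87
  Jack: 81
  Hank: 60
  Karen: 59
  Wendy: 55


ANSWER: Eve, Vic, Jack, Hank, Karen, Wendy


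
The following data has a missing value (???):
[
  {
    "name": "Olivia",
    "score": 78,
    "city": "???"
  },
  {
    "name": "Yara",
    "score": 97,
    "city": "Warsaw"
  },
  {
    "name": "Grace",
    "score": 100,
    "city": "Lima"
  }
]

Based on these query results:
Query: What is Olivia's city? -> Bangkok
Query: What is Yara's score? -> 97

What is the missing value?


The missing value is Olivia's city
From query: Olivia's city = Bangkok

ANSWER: Bangkok


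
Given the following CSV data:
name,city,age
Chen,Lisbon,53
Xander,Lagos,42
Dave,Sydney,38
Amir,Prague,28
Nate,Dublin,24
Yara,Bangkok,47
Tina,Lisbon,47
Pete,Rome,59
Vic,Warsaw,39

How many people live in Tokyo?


Scanning city column for 'Tokyo':
Total matches: 0

ANSWER: 0


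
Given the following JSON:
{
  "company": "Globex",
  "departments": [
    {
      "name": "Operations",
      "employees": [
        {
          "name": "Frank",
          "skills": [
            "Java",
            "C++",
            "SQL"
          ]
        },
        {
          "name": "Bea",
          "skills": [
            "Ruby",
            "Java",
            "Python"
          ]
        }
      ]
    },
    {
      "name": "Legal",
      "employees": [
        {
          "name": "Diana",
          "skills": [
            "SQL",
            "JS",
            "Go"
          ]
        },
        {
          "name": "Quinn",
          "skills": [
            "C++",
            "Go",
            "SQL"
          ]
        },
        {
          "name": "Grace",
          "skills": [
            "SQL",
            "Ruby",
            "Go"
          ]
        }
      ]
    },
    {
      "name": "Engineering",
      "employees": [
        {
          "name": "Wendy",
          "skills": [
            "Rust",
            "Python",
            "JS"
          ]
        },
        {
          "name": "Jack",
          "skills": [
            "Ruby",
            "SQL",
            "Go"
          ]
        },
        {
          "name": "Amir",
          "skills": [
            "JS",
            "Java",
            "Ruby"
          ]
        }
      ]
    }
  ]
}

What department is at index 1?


Path: departments[1].name
Value: Legal

ANSWER: Legal


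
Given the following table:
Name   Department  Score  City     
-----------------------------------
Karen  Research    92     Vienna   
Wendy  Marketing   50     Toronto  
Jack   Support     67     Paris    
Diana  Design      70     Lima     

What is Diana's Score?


Row 4: Diana
Score = 70

ANSWER: 70


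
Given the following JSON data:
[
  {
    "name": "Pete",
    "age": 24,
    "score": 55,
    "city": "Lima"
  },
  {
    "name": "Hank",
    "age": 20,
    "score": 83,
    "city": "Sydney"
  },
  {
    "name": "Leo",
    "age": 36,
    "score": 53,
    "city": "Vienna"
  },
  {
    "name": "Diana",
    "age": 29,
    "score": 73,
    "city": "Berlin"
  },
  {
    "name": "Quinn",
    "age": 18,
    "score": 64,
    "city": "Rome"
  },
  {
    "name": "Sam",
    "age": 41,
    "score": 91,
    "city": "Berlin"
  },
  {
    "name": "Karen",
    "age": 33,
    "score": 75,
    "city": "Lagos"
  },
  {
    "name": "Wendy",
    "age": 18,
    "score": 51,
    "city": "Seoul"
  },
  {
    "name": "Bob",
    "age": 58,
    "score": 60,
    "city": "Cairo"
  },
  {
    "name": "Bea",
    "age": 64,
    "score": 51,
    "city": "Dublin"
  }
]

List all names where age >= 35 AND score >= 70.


Checking both conditions:
  Pete (age=24, score=55) -> no
  Hank (age=20, score=83) -> no
  Leo (age=36, score=53) -> no
  Diana (age=29, score=73) -> no
  Quinn (age=18, score=64) -> no
  Sam (age=41, score=91) -> YES
  Karen (age=33, score=75) -> no
  Wendy (age=18, score=51) -> no
  Bob (age=58, score=60) -> no
  Bea (age=64, score=51) -> no


ANSWER: Sam


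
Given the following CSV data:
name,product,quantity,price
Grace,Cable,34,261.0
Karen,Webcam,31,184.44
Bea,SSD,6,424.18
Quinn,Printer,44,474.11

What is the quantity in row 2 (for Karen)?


Row 2: Karen
Column 'quantity' = 31

ANSWER: 31
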